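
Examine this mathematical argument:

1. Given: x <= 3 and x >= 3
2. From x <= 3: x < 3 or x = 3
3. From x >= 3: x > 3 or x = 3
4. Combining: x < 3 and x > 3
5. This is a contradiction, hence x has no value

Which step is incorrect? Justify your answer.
Step 4: Combining: x < 3 and x > 3

Step 4 incorrectly combines the conditions. From x <= 3 and x >= 3, the intersection is x = 3. The error treats the 'or' cases as 'and' requirements. The correct conclusion is that x = 3 is the unique solution, not that no solution exists.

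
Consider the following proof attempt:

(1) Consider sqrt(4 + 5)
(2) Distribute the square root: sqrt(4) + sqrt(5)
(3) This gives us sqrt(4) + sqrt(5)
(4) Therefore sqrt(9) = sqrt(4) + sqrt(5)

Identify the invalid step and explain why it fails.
Step 2: Distribute the square root: sqrt(4) + sqrt(5)

Step 2 incorrectly 'distributes' the square root over addition. The square root function does not distribute: sqrt(a + b) ≠ sqrt(a) + sqrt(b). In fact, sqrt(4 + 5) = sqrt(9) ≈ 3.0000, while sqrt(4) + sqrt(5) ≈ 4.2361.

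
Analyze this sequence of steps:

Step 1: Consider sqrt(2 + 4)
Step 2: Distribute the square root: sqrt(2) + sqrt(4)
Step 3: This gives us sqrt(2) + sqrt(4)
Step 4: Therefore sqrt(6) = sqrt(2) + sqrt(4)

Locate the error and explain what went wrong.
Step 2: Distribute the square root: sqrt(2) + sqrt(4)

Step 2 incorrectly 'distributes' the square root over addition. The square root function does not distribute: sqrt(a + b) ≠ sqrt(a) + sqrt(b). In fact, sqrt(2 + 4) = sqrt(6) ≈ 2.4495, while sqrt(2) + sqrt(4) ≈ 3.4142.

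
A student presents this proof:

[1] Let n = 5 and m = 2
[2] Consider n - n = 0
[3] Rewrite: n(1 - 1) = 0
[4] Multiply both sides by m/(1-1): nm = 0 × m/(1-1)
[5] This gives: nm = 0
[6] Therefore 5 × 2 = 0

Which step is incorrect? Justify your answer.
Step 4: Multiply both sides by m/(1-1): nm = 0 × m/(1-1)

Step 4 multiplies both sides by m/(1-1). However, 1-1 = 0, so this is multiplication by m/0, which is undefined. We cannot multiply by an undefined expression.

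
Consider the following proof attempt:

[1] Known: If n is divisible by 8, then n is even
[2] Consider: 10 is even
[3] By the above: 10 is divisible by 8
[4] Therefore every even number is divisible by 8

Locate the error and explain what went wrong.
Step 3: By the above: 10 is divisible by 8

Step 3 commits the fallacy of affirming the consequent. The known fact 'divisible by 8 → even' does NOT imply 'even → divisible by 8'. That would be the converse, which is false. For example, 10 is even but 10 ÷ 8 = 1.25, which is not an integer.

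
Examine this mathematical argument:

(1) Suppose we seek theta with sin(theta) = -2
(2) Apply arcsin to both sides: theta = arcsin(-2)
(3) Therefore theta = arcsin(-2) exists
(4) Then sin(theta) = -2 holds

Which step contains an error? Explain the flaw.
Step 2: Apply arcsin to both sides: theta = arcsin(-2)

Step 2 applies arcsin to -2. However, arcsin(x) is only defined for x in [-1, 1] because sin(theta) can only produce values in that range. Since |-2| > 1, arcsin(-2) is undefined. There is no angle whose sine equals -2.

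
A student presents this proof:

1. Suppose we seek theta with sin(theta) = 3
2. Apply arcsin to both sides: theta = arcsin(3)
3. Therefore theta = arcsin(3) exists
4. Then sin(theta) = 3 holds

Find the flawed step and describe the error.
Step 2: Apply arcsin to both sides: theta = arcsin(3)

Step 2 applies arcsin to 3. However, arcsin(x) is only defined for x in [-1, 1] because sin(theta) can only produce values in that range. Since |3| > 1, arcsin(3) is undefined. There is no angle whose sine equals 3.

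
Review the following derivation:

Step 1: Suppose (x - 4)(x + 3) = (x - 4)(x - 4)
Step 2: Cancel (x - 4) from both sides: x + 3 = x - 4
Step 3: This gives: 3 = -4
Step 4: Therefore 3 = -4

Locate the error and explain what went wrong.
Step 2: Cancel (x - 4) from both sides: x + 3 = x - 4

Step 2 cancels (x - 4) from both sides. This is only valid if (x - 4) ≠ 0, i.e., x ≠ 4. When x = 4, both sides equal zero regardless of the other factors. The correct approach requires considering x = 4 as a separate case.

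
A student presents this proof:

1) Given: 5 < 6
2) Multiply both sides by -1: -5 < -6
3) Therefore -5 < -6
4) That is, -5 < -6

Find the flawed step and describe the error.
Step 2: Multiply both sides by -1: -5 < -6

Step 2 multiplies both sides by -1 but fails to reverse the inequality sign. When multiplying (or dividing) an inequality by a negative number, the direction must be reversed. Since 5 < 6, we should get -5 > -6, i.e., -5 > -6.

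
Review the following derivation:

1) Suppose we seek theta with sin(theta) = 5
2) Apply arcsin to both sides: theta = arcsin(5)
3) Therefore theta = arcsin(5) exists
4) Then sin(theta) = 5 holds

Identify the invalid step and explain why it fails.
Step 2: Apply arcsin to both sides: theta = arcsin(5)

Step 2 applies arcsin to 5. However, arcsin(x) is only defined for x in [-1, 1] because sin(theta) can only produce values in that range. Since |5| > 1, arcsin(5) is undefined. There is no angle whose sine equals 5.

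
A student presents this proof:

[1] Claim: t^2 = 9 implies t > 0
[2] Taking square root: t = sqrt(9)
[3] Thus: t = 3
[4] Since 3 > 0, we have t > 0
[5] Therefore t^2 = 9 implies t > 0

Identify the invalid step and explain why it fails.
Step 2: Taking square root: t = sqrt(9)

Step 2 takes the square root and assumes the positive root only. The equation t^2 = 9 actually has two solutions: t = 3 and t = -3. The proof silently assumes t > 0 without justification, then uses this assumption to conclude t > 0, which is circular. The counterexample t = -3 shows the claim is false.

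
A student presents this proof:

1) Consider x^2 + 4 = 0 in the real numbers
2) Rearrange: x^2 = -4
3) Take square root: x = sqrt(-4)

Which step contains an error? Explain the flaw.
Step 3: Take square root: x = sqrt(-4)

Step 3 takes the square root of -4, which is negative. In the real number system, the square root of a negative number is undefined. The equation x^2 + 4 = 0 has no real solutions. Square roots of negative numbers only exist in the complex numbers.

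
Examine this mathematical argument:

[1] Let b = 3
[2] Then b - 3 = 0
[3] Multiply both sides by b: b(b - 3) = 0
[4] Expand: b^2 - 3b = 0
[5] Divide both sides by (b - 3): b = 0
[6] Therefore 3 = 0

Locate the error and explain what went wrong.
Step 5: Divide both sides by (b - 3): b = 0

Step 5 divides both sides by (b - 3). However, since b = 3, we have (b - 3) = 0. Division by zero is undefined, making this step invalid.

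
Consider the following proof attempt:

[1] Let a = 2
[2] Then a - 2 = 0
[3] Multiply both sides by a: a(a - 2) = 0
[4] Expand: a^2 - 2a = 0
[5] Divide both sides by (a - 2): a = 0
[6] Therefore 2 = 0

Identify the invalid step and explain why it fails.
Step 5: Divide both sides by (a - 2): a = 0

Step 5 divides both sides by (a - 2). However, since a = 2, we have (a - 2) = 0. Division by zero is undefined, making this step invalid.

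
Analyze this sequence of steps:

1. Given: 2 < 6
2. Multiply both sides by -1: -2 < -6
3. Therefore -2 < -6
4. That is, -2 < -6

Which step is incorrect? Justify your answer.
Step 2: Multiply both sides by -1: -2 < -6

Step 2 multiplies both sides by -1 but fails to reverse the inequality sign. When multiplying (or dividing) an inequality by a negative number, the direction must be reversed. Since 2 < 6, we should get -2 > -6, i.e., -2 > -6.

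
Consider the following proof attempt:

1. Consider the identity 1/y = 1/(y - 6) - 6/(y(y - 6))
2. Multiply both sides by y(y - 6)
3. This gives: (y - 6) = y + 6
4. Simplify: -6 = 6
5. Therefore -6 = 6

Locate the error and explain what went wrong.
Step 3: This gives: (y - 6) = y + 6

Step 3 makes a sign error when clearing denominators. Multiplying -6/(y(y - 6)) by y(y - 6) gives -6, not +6. The correct result is (y - 6) = y - 6, which is trivially true, not (y - 6) = y + 6. (Step 1 is a valid identity: 1/(y - 6) - 6/(y(y - 6)) = (y - 6)/(y(y - 6)) = 1/y.)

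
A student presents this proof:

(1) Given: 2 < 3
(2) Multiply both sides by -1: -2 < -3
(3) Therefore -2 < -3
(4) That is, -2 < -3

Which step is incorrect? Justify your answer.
Step 2: Multiply both sides by -1: -2 < -3

Step 2 multiplies both sides by -1 but fails to reverse the inequality sign. When multiplying (or dividing) an inequality by a negative number, the direction must be reversed. Since 2 < 3, we should get -2 > -3, i.e., -2 > -3.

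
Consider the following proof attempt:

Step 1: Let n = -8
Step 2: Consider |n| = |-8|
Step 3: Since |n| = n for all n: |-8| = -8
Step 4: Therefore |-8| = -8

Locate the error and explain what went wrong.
Step 3: Since |n| = n for all n: |-8| = -8

Step 3 incorrectly states that |n| = n for all n. The correct definition is |n| = n when n >= 0, and |n| = -n when n < 0. Since -8 < 0, we have |-8| = -(-8) = 8, not -8.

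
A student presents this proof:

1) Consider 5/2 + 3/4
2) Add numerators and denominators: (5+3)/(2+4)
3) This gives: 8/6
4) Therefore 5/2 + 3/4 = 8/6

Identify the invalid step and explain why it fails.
Step 2: Add numerators and denominators: (5+3)/(2+4)

Step 2 incorrectly adds fractions by separately adding numerators and denominators. This is wrong. The correct method requires a common denominator: 5/2 + 3/4 = (5×4 + 3×2)/(2×4) = 26/8 = 13/4. The method used gives 8/6, which is different.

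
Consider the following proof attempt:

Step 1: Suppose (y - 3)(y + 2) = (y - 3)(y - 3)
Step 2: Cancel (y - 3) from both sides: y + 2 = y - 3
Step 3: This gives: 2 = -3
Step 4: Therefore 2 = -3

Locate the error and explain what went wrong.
Step 2: Cancel (y - 3) from both sides: y + 2 = y - 3

Step 2 cancels (y - 3) from both sides. This is only valid if (y - 3) ≠ 0, i.e., y ≠ 3. When y = 3, both sides equal zero regardless of the other factors. The correct approach requires considering y = 3 as a separate case.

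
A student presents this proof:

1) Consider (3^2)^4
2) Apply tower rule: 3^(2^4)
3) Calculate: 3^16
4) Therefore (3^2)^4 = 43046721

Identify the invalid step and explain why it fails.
Step 2: Apply tower rule: 3^(2^4)

Step 2 incorrectly states that (a^b)^c = a^(b^c). The correct rule is (a^b)^c = a^(b×c). The actual value is (3^2)^4 = 3^8 = 6561, not 3^16 = 43046721.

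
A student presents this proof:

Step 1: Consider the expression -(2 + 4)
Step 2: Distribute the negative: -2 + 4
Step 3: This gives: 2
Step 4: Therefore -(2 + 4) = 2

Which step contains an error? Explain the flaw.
Step 2: Distribute the negative: -2 + 4

Step 2 incorrectly distributes the negative sign. The correct distribution is -(2 + 4) = -2 - 4 = -6. The negative must be applied to both terms, not just the first. The error treats -(2 + 4) as -2 + 4, which equals 2 instead of -6.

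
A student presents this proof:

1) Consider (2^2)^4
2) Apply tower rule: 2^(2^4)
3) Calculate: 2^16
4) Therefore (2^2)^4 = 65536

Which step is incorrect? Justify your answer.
Step 2: Apply tower rule: 2^(2^4)

Step 2 incorrectly states that (a^b)^c = a^(b^c). The correct rule is (a^b)^c = a^(b×c). The actual value is (2^2)^4 = 2^8 = 256, not 2^16 = 65536.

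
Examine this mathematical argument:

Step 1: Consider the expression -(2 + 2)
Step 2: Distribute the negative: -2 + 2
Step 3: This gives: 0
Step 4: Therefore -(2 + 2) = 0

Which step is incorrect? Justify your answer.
Step 2: Distribute the negative: -2 + 2

Step 2 incorrectly distributes the negative sign. The correct distribution is -(2 + 2) = -2 - 2 = -4. The negative must be applied to both terms, not just the first. The error treats -(2 + 2) as -2 + 2, which equals 0 instead of -4.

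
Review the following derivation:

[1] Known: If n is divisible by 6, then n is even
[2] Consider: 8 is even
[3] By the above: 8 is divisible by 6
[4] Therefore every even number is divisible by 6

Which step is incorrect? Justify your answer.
Step 3: By the above: 8 is divisible by 6

Step 3 commits the fallacy of affirming the consequent. The known fact 'divisible by 6 → even' does NOT imply 'even → divisible by 6'. That would be the converse, which is false. For example, 8 is even but 8 ÷ 6 = 1.33, which is not an integer.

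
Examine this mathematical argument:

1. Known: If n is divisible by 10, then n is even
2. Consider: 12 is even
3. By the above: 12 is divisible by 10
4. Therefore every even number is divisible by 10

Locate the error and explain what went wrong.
Step 3: By the above: 12 is divisible by 10

Step 3 commits the fallacy of affirming the consequent. The known fact 'divisible by 10 → even' does NOT imply 'even → divisible by 10'. That would be the converse, which is false. For example, 12 is even but 12 ÷ 10 = 1.20, which is not an integer.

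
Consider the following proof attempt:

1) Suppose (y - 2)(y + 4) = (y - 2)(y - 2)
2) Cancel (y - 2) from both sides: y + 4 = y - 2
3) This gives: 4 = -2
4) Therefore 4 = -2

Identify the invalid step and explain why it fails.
Step 2: Cancel (y - 2) from both sides: y + 4 = y - 2

Step 2 cancels (y - 2) from both sides. This is only valid if (y - 2) ≠ 0, i.e., y ≠ 2. When y = 2, both sides equal zero regardless of the other factors. The correct approach requires considering y = 2 as a separate case.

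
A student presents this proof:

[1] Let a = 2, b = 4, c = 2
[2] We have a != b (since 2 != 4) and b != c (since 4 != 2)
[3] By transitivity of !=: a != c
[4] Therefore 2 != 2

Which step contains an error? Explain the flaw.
Step 3: By transitivity of !=: a != c

Step 3 incorrectly applies transitivity to the '!=' relation. Transitivity states: if a R b and b R c, then a R c. However, '!=' is not transitive. Counterexample: 2 != 4 and 4 != 2, but 2 = 2 (both equal 2). Transitivity holds for relations like <, <=, =, but not for !=.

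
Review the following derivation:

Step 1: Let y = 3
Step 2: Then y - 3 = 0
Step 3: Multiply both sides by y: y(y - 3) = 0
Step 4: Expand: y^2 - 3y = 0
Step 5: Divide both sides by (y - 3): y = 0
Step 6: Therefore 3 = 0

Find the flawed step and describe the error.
Step 5: Divide both sides by (y - 3): y = 0

Step 5 divides both sides by (y - 3). However, since y = 3, we have (y - 3) = 0. Division by zero is undefined, making this step invalid.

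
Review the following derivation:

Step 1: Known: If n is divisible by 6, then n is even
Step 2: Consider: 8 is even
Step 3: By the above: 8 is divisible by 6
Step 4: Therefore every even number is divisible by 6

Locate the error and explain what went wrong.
Step 3: By the above: 8 is divisible by 6

Step 3 commits the fallacy of affirming the consequent. The known fact 'divisible by 6 → even' does NOT imply 'even → divisible by 6'. That would be the converse, which is false. For example, 8 is even but 8 ÷ 6 = 1.33, which is not an integer.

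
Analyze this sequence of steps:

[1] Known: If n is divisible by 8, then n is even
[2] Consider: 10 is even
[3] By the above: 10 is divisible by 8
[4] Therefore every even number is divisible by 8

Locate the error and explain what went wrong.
Step 3: By the above: 10 is divisible by 8

Step 3 commits the fallacy of affirming the consequent. The known fact 'divisible by 8 → even' does NOT imply 'even → divisible by 8'. That would be the converse, which is false. For example, 10 is even but 10 ÷ 8 = 1.25, which is not an integer.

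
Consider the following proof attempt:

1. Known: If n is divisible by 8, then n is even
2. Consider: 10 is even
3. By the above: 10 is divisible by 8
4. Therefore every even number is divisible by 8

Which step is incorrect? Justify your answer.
Step 3: By the above: 10 is divisible by 8

Step 3 commits the fallacy of affirming the consequent. The known fact 'divisible by 8 → even' does NOT imply 'even → divisible by 8'. That would be the converse, which is false. For example, 10 is even but 10 ÷ 8 = 1.25, which is not an integer.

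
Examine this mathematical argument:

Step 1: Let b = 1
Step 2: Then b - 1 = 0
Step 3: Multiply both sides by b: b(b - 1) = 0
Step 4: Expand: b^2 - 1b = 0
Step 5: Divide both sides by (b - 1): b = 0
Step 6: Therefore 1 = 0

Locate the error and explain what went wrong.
Step 5: Divide both sides by (b - 1): b = 0

Step 5 divides both sides by (b - 1). However, since b = 1, we have (b - 1) = 0. Division by zero is undefined, making this step invalid.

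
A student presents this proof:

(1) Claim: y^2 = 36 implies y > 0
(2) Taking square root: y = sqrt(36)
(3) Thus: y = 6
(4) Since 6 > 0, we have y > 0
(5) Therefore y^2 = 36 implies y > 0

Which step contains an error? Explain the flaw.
Step 2: Taking square root: y = sqrt(36)

Step 2 takes the square root and assumes the positive root only. The equation y^2 = 36 actually has two solutions: y = 6 and y = -6. The proof silently assumes y > 0 without justification, then uses this assumption to conclude y > 0, which is circular. The counterexample y = -6 shows the claim is false.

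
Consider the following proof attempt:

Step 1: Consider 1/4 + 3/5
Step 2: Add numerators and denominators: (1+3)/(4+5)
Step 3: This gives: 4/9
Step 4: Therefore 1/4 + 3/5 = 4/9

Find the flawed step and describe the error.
Step 2: Add numerators and denominators: (1+3)/(4+5)

Step 2 incorrectly adds fractions by separately adding numerators and denominators. This is wrong. The correct method requires a common denominator: 1/4 + 3/5 = (1×5 + 3×4)/(4×5) = 17/20 = 17/20. The method used gives 4/9, which is different.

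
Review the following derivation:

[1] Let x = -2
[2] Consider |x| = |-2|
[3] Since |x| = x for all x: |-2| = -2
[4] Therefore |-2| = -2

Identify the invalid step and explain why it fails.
Step 3: Since |x| = x for all x: |-2| = -2

Step 3 incorrectly states that |x| = x for all x. The correct definition is |x| = x when x >= 0, and |x| = -x when x < 0. Since -2 < 0, we have |-2| = -(-2) = 2, not -2.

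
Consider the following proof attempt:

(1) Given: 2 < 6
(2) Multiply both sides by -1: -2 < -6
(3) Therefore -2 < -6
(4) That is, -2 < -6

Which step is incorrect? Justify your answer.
Step 2: Multiply both sides by -1: -2 < -6

Step 2 multiplies both sides by -1 but fails to reverse the inequality sign. When multiplying (or dividing) an inequality by a negative number, the direction must be reversed. Since 2 < 6, we should get -2 > -6, i.e., -2 > -6.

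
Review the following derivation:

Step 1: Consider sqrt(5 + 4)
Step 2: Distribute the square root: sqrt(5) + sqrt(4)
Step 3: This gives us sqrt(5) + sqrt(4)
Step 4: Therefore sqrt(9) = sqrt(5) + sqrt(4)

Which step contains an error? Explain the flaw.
Step 2: Distribute the square root: sqrt(5) + sqrt(4)

Step 2 incorrectly 'distributes' the square root over addition. The square root function does not distribute: sqrt(a + b) ≠ sqrt(a) + sqrt(b). In fact, sqrt(5 + 4) = sqrt(9) ≈ 3.0000, while sqrt(5) + sqrt(4) ≈ 4.2361.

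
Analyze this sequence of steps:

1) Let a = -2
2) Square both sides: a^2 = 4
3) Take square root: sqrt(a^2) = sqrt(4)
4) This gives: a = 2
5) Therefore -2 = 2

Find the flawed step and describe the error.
Step 4: This gives: a = 2

Step 4 incorrectly states that sqrt(a^2) = a. The correct identity is sqrt(a^2) = |a|. Since a = -2 < 0, we have sqrt(a^2) = |-2| = 2, not a = -2.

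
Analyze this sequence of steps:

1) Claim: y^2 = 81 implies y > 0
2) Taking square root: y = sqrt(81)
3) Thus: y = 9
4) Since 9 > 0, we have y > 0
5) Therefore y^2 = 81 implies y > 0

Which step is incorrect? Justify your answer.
Step 2: Taking square root: y = sqrt(81)

Step 2 takes the square root and assumes the positive root only. The equation y^2 = 81 actually has two solutions: y = 9 and y = -9. The proof silently assumes y > 0 without justification, then uses this assumption to conclude y > 0, which is circular. The counterexample y = -9 shows the claim is false.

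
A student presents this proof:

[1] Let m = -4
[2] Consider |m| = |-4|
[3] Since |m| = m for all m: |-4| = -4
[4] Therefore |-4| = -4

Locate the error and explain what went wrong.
Step 3: Since |m| = m for all m: |-4| = -4

Step 3 incorrectly states that |m| = m for all m. The correct definition is |m| = m when m >= 0, and |m| = -m when m < 0. Since -4 < 0, we have |-4| = -(-4) = 4, not -4.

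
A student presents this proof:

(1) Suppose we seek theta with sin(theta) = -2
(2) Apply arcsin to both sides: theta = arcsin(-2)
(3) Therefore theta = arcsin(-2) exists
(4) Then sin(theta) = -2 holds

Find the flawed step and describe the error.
Step 2: Apply arcsin to both sides: theta = arcsin(-2)

Step 2 applies arcsin to -2. However, arcsin(x) is only defined for x in [-1, 1] because sin(theta) can only produce values in that range. Since |-2| > 1, arcsin(-2) is undefined. There is no angle whose sine equals -2.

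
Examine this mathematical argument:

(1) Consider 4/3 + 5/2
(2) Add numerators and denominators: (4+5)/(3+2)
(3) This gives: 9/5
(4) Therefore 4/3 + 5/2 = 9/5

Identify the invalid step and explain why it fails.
Step 2: Add numerators and denominators: (4+5)/(3+2)

Step 2 incorrectly adds fractions by separately adding numerators and denominators. This is wrong. The correct method requires a common denominator: 4/3 + 5/2 = (4×2 + 5×3)/(3×2) = 23/6 = 23/6. The method used gives 9/5, which is different.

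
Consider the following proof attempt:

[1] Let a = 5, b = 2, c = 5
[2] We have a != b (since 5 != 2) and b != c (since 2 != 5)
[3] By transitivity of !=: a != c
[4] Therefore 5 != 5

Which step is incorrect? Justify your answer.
Step 3: By transitivity of !=: a != c

Step 3 incorrectly applies transitivity to the '!=' relation. Transitivity states: if a R b and b R c, then a R c. However, '!=' is not transitive. Counterexample: 5 != 2 and 2 != 5, but 5 = 5 (both equal 5). Transitivity holds for relations like <, <=, =, but not for !=.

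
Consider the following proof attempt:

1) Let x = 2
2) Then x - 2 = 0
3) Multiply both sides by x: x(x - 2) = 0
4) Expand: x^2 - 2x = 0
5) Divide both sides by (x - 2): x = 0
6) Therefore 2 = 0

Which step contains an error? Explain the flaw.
Step 5: Divide both sides by (x - 2): x = 0

Step 5 divides both sides by (x - 2). However, since x = 2, we have (x - 2) = 0. Division by zero is undefined, making this step invalid.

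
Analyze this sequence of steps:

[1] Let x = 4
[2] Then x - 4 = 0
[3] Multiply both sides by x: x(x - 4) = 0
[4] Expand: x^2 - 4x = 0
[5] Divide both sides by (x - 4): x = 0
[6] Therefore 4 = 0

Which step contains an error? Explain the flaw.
Step 5: Divide both sides by (x - 4): x = 0

Step 5 divides both sides by (x - 4). However, since x = 4, we have (x - 4) = 0. Division by zero is undefined, making this step invalid.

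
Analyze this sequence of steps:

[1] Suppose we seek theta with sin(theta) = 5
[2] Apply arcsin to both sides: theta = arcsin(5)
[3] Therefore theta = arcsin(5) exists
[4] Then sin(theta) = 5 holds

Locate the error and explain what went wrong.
Step 2: Apply arcsin to both sides: theta = arcsin(5)

Step 2 applies arcsin to 5. However, arcsin(x) is only defined for x in [-1, 1] because sin(theta) can only produce values in that range. Since |5| > 1, arcsin(5) is undefined. There is no angle whose sine equals 5.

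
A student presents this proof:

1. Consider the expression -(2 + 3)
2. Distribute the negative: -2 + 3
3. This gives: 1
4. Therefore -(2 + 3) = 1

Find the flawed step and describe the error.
Step 2: Distribute the negative: -2 + 3

Step 2 incorrectly distributes the negative sign. The correct distribution is -(2 + 3) = -2 - 3 = -5. The negative must be applied to both terms, not just the first. The error treats -(2 + 3) as -2 + 3, which equals 1 instead of -5.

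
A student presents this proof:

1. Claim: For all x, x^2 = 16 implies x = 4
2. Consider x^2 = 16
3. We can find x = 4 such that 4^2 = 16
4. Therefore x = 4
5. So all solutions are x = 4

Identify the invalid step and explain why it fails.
Step 4: Therefore x = 4

Step 4 incorrectly concludes that x = 4 is the only solution. The proof shows that x = 4 is A solution (existence), but does not show it is the ONLY solution (uniqueness). In fact, x = -4 is also a solution since (-4)^2 = 16. Finding one solution doesn't prove there are no others.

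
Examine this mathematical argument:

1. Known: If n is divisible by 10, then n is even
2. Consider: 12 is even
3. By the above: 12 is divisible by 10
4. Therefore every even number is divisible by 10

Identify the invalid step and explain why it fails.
Step 3: By the above: 12 is divisible by 10

Step 3 commits the fallacy of affirming the consequent. The known fact 'divisible by 10 → even' does NOT imply 'even → divisible by 10'. That would be the converse, which is false. For example, 12 is even but 12 ÷ 10 = 1.20, which is not an integer.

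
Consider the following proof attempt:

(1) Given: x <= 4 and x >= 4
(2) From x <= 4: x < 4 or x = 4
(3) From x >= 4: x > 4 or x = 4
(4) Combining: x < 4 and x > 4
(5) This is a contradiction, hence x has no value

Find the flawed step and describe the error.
Step 4: Combining: x < 4 and x > 4

Step 4 incorrectly combines the conditions. From x <= 4 and x >= 4, the intersection is x = 4. The error treats the 'or' cases as 'and' requirements. The correct conclusion is that x = 4 is the unique solution, not that no solution exists.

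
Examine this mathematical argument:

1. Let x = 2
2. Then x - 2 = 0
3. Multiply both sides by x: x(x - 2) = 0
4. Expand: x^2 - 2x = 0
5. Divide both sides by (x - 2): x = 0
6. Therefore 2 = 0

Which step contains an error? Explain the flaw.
Step 5: Divide both sides by (x - 2): x = 0

Step 5 divides both sides by (x - 2). However, since x = 2, we have (x - 2) = 0. Division by zero is undefined, making this step invalid.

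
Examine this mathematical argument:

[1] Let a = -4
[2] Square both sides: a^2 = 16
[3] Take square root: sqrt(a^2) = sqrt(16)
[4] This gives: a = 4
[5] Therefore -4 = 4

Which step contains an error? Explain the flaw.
Step 4: This gives: a = 4

Step 4 incorrectly states that sqrt(a^2) = a. The correct identity is sqrt(a^2) = |a|. Since a = -4 < 0, we have sqrt(a^2) = |-4| = 4, not a = -4.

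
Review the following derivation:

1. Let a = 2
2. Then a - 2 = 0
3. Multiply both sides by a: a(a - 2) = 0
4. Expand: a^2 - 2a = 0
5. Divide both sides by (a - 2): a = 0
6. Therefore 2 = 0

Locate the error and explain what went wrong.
Step 5: Divide both sides by (a - 2): a = 0

Step 5 divides both sides by (a - 2). However, since a = 2, we have (a - 2) = 0. Division by zero is undefined, making this step invalid.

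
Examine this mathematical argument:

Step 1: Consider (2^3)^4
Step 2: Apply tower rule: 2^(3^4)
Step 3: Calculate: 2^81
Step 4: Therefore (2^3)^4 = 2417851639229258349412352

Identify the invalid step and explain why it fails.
Step 2: Apply tower rule: 2^(3^4)

Step 2 incorrectly states that (a^b)^c = a^(b^c). The correct rule is (a^b)^c = a^(b×c). The actual value is (2^3)^4 = 2^12 = 4096, not 2^81 = 2417851639229258349412352.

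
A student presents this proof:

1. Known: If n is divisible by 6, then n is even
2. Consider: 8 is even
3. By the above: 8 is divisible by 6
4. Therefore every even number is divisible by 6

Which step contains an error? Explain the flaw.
Step 3: By the above: 8 is divisible by 6

Step 3 commits the fallacy of affirming the consequent. The known fact 'divisible by 6 → even' does NOT imply 'even → divisible by 6'. That would be the converse, which is false. For example, 8 is even but 8 ÷ 6 = 1.33, which is not an integer.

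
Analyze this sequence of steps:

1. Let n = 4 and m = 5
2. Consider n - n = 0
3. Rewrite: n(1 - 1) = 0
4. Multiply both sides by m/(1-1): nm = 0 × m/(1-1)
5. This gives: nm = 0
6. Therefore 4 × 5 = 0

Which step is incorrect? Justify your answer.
Step 4: Multiply both sides by m/(1-1): nm = 0 × m/(1-1)

Step 4 multiplies both sides by m/(1-1). However, 1-1 = 0, so this is multiplication by m/0, which is undefined. We cannot multiply by an undefined expression.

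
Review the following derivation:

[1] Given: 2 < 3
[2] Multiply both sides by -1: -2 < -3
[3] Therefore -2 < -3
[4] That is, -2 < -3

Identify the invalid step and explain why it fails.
Step 2: Multiply both sides by -1: -2 < -3

Step 2 multiplies both sides by -1 but fails to reverse the inequality sign. When multiplying (or dividing) an inequality by a negative number, the direction must be reversed. Since 2 < 3, we should get -2 > -3, i.e., -2 > -3.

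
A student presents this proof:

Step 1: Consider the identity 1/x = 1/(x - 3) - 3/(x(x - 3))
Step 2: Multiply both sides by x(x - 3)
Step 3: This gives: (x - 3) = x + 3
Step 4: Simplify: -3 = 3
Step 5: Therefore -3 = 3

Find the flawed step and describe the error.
Step 3: This gives: (x - 3) = x + 3

Step 3 makes a sign error when clearing denominators. Multiplying -3/(x(x - 3)) by x(x - 3) gives -3, not +3. The correct result is (x - 3) = x - 3, which is trivially true, not (x - 3) = x + 3. (Step 1 is a valid identity: 1/(x - 3) - 3/(x(x - 3)) = (x - 3)/(x(x - 3)) = 1/x.)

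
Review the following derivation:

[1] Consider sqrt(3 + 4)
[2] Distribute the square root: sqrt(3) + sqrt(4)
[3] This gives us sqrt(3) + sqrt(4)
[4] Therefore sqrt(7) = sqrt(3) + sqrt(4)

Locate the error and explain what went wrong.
Step 2: Distribute the square root: sqrt(3) + sqrt(4)

Step 2 incorrectly 'distributes' the square root over addition. The square root function does not distribute: sqrt(a + b) ≠ sqrt(a) + sqrt(b). In fact, sqrt(3 + 4) = sqrt(7) ≈ 2.6458, while sqrt(3) + sqrt(4) ≈ 3.7321.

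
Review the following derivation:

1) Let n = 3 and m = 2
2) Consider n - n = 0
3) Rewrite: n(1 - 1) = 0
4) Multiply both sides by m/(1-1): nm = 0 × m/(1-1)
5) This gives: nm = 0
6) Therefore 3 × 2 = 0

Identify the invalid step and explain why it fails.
Step 4: Multiply both sides by m/(1-1): nm = 0 × m/(1-1)

Step 4 multiplies both sides by m/(1-1). However, 1-1 = 0, so this is multiplication by m/0, which is undefined. We cannot multiply by an undefined expression.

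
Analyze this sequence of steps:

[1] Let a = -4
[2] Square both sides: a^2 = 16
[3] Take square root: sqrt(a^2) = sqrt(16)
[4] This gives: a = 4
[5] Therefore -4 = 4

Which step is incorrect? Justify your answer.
Step 4: This gives: a = 4

Step 4 incorrectly states that sqrt(a^2) = a. The correct identity is sqrt(a^2) = |a|. Since a = -4 < 0, we have sqrt(a^2) = |-4| = 4, not a = -4.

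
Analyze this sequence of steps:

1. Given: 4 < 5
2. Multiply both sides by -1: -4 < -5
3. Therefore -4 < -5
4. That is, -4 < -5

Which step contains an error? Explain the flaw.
Step 2: Multiply both sides by -1: -4 < -5

Step 2 multiplies both sides by -1 but fails to reverse the inequality sign. When multiplying (or dividing) an inequality by a negative number, the direction must be reversed. Since 4 < 5, we should get -4 > -5, i.e., -4 > -5.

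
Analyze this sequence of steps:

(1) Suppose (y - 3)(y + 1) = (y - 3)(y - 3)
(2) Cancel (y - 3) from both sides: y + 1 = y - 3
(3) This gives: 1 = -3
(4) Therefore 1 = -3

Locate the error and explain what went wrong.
Step 2: Cancel (y - 3) from both sides: y + 1 = y - 3

Step 2 cancels (y - 3) from both sides. This is only valid if (y - 3) ≠ 0, i.e., y ≠ 3. When y = 3, both sides equal zero regardless of the other factors. The correct approach requires considering y = 3 as a separate case.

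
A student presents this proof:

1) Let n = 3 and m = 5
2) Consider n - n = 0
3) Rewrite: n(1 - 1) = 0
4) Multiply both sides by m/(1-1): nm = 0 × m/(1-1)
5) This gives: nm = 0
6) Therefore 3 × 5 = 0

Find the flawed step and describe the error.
Step 4: Multiply both sides by m/(1-1): nm = 0 × m/(1-1)

Step 4 multiplies both sides by m/(1-1). However, 1-1 = 0, so this is multiplication by m/0, which is undefined. We cannot multiply by an undefined expression.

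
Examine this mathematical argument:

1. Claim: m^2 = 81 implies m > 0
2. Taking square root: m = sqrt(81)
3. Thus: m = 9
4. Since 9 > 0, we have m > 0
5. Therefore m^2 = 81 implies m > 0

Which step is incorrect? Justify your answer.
Step 2: Taking square root: m = sqrt(81)

Step 2 takes the square root and assumes the positive root only. The equation m^2 = 81 actually has two solutions: m = 9 and m = -9. The proof silently assumes m > 0 without justification, then uses this assumption to conclude m > 0, which is circular. The counterexample m = -9 shows the claim is false.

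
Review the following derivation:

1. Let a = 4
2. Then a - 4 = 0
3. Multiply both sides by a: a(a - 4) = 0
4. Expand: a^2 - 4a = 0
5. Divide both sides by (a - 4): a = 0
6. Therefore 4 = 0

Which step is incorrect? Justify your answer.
Step 5: Divide both sides by (a - 4): a = 0

Step 5 divides both sides by (a - 4). However, since a = 4, we have (a - 4) = 0. Division by zero is undefined, making this step invalid.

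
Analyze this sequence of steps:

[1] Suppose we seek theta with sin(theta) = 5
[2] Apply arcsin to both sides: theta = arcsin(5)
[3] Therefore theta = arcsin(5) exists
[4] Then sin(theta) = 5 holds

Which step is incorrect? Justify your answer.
Step 2: Apply arcsin to both sides: theta = arcsin(5)

Step 2 applies arcsin to 5. However, arcsin(x) is only defined for x in [-1, 1] because sin(theta) can only produce values in that range. Since |5| > 1, arcsin(5) is undefined. There is no angle whose sine equals 5.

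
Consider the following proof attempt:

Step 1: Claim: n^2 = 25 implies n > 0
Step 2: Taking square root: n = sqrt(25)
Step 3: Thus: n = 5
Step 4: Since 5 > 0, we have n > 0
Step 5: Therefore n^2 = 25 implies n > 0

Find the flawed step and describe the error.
Step 2: Taking square root: n = sqrt(25)

Step 2 takes the square root and assumes the positive root only. The equation n^2 = 25 actually has two solutions: n = 5 and n = -5. The proof silently assumes n > 0 without justification, then uses this assumption to conclude n > 0, which is circular. The counterexample n = -5 shows the claim is false.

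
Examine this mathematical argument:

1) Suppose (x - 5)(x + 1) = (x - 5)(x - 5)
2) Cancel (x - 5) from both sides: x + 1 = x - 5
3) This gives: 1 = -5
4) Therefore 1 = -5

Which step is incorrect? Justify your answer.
Step 2: Cancel (x - 5) from both sides: x + 1 = x - 5

Step 2 cancels (x - 5) from both sides. This is only valid if (x - 5) ≠ 0, i.e., x ≠ 5. When x = 5, both sides equal zero regardless of the other factors. The correct approach requires considering x = 5 as a separate case.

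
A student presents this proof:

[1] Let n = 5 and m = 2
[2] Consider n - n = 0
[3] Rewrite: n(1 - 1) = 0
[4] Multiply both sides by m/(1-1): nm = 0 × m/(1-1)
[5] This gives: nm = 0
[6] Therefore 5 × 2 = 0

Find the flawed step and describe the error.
Step 4: Multiply both sides by m/(1-1): nm = 0 × m/(1-1)

Step 4 multiplies both sides by m/(1-1). However, 1-1 = 0, so this is multiplication by m/0, which is undefined. We cannot multiply by an undefined expression.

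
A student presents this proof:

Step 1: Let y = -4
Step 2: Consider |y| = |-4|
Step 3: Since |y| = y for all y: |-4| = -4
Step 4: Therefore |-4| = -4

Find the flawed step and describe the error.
Step 3: Since |y| = y for all y: |-4| = -4

Step 3 incorrectly states that |y| = y for all y. The correct definition is |y| = y when y >= 0, and |y| = -y when y < 0. Since -4 < 0, we have |-4| = -(-4) = 4, not -4.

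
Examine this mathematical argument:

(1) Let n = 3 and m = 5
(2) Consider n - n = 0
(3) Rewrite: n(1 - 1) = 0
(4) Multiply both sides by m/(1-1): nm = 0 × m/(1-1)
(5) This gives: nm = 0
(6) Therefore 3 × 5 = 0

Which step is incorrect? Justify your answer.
Step 4: Multiply both sides by m/(1-1): nm = 0 × m/(1-1)

Step 4 multiplies both sides by m/(1-1). However, 1-1 = 0, so this is multiplication by m/0, which is undefined. We cannot multiply by an undefined expression.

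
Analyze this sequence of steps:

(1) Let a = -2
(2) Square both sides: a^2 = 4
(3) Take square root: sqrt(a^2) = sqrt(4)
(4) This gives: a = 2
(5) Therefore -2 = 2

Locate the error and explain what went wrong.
Step 4: This gives: a = 2

Step 4 incorrectly states that sqrt(a^2) = a. The correct identity is sqrt(a^2) = |a|. Since a = -2 < 0, we have sqrt(a^2) = |-2| = 2, not a = -2.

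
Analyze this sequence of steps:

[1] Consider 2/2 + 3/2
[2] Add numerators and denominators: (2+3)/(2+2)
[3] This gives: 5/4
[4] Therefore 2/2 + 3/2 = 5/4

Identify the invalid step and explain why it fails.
Step 2: Add numerators and denominators: (2+3)/(2+2)

Step 2 incorrectly adds fractions by separately adding numerators and denominators. This is wrong. The correct method requires a common denominator: 2/2 + 3/2 = (2×2 + 3×2)/(2×2) = 10/4 = 5/2. The method used gives 5/4, which is different.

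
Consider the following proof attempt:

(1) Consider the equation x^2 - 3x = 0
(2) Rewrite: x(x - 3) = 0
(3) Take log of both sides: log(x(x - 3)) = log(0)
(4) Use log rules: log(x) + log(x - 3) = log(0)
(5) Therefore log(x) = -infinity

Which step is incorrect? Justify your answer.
Step 3: Take log of both sides: log(x(x - 3)) = log(0)

Step 3 takes the logarithm of both sides, resulting in log(0) on the right side. The logarithm is only defined for positive numbers; log(0) is undefined (approaches negative infinity). This operation is invalid.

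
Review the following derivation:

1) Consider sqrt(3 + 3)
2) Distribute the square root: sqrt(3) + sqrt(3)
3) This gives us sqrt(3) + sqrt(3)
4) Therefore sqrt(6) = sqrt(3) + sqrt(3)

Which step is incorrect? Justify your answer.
Step 2: Distribute the square root: sqrt(3) + sqrt(3)

Step 2 incorrectly 'distributes' the square root over addition. The square root function does not distribute: sqrt(a + b) ≠ sqrt(a) + sqrt(b). In fact, sqrt(3 + 3) = sqrt(6) ≈ 2.4495, while sqrt(3) + sqrt(3) ≈ 3.4641.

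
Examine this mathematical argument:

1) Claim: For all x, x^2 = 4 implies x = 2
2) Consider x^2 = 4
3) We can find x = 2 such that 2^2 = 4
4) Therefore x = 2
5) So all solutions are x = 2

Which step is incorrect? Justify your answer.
Step 4: Therefore x = 2

Step 4 incorrectly concludes that x = 2 is the only solution. The proof shows that x = 2 is A solution (existence), but does not show it is the ONLY solution (uniqueness). In fact, x = -2 is also a solution since (-2)^2 = 4. Finding one solution doesn't prove there are no others.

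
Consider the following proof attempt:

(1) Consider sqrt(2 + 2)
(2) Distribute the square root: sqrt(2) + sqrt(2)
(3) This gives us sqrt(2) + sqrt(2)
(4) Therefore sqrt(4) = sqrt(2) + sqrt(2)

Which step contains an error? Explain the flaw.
Step 2: Distribute the square root: sqrt(2) + sqrt(2)

Step 2 incorrectly 'distributes' the square root over addition. The square root function does not distribute: sqrt(a + b) ≠ sqrt(a) + sqrt(b). In fact, sqrt(2 + 2) = sqrt(4) ≈ 2.0000, while sqrt(2) + sqrt(2) ≈ 2.8284.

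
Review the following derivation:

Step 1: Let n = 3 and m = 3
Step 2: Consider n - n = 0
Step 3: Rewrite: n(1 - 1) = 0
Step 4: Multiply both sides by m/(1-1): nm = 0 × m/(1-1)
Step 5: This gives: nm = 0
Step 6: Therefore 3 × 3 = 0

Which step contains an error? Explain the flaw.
Step 4: Multiply both sides by m/(1-1): nm = 0 × m/(1-1)

Step 4 multiplies both sides by m/(1-1). However, 1-1 = 0, so this is multiplication by m/0, which is undefined. We cannot multiply by an undefined expression.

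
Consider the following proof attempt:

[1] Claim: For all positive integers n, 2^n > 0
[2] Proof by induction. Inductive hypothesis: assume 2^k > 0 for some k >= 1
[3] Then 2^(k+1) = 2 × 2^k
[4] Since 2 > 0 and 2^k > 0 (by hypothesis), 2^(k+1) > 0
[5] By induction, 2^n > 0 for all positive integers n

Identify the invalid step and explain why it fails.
Step 5: By induction, 2^n > 0 for all positive integers n

Step 5 concludes the proof by induction, but no base case was ever established. A valid induction proof requires: (1) a base case proving 2^1 > 0, and (2) an inductive step showing IF 2^k > 0 THEN 2^(k+1) > 0. Steps 2-4 correctly establish the inductive step, but without the base case the conclusion in step 5 does not follow.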